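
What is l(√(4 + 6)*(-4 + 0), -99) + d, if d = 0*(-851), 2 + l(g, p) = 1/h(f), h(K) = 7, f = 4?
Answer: -13/7 ≈ -1.8571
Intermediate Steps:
l(g, p) = -13/7 (l(g, p) = -2 + 1/7 = -2 + ⅐ = -13/7)
d = 0
l(√(4 + 6)*(-4 + 0), -99) + d = -13/7 + 0 = -13/7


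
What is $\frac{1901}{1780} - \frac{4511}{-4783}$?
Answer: $\frac{17122063}{8513740} \approx 2.0111$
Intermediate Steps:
$\frac{1901}{1780} - \frac{4511}{-4783} = 1901 \cdot \frac{1}{1780} - - \frac{4511}{4783} = \frac{1901}{1780} + \frac{4511}{4783} = \frac{17122063}{8513740}$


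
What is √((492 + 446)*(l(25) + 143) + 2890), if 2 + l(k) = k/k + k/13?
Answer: 2*√5825846/13 ≈ 371.34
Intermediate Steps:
l(k) = -1 + k/13 (l(k) = -2 + (k/k + k/13) = -2 + (1 + k*(1/13)) = -2 + (1 + k/13) = -1 + k/13)
√((492 + 446)*(l(25) + 143) + 2890) = √((492 + 446)*((-1 + (1/13)*25) + 143) + 2890) = √(938*((-1 + 25/13) + 143) + 2890) = √(938*(12/13 + 143) + 2890) = √(938*(1871/13) + 2890) = √(1754998/13 + 2890) = √(1792568/13) = 2*√5825846/13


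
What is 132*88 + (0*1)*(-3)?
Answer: 11616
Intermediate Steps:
132*88 + (0*1)*(-3) = 11616 + 0*(-3) = 11616 + 0 = 11616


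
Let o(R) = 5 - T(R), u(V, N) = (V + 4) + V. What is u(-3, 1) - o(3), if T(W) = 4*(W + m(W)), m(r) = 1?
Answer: 9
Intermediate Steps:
u(V, N) = 4 + 2*V (u(V, N) = (4 + V) + V = 4 + 2*V)
T(W) = 4 + 4*W (T(W) = 4*(W + 1) = 4*(1 + W) = 4 + 4*W)
o(R) = 1 - 4*R (o(R) = 5 - (4 + 4*R) = 5 + (-4 - 4*R) = 1 - 4*R)
u(-3, 1) - o(3) = (4 + 2*(-3)) - (1 - 4*3) = (4 - 6) - (1 - 12) = -2 - 1*(-11) = -2 + 11 = 9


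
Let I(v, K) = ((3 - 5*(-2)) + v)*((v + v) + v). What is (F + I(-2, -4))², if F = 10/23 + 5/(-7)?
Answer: 113870241/25921 ≈ 4393.0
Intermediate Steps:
F = -45/161 (F = 10*(1/23) + 5*(-⅐) = 10/23 - 5/7 = -45/161 ≈ -0.27950)
I(v, K) = 3*v*(13 + v) (I(v, K) = ((3 + 10) + v)*(2*v + v) = (13 + v)*(3*v) = 3*v*(13 + v))
(F + I(-2, -4))² = (-45/161 + 3*(-2)*(13 - 2))² = (-45/161 + 3*(-2)*11)² = (-45/161 - 66)² = (-10671/161)² = 113870241/25921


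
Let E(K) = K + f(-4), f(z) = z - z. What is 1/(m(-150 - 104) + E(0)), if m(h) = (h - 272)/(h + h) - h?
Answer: 254/64779 ≈ 0.0039210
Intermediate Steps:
f(z) = 0
E(K) = K (E(K) = K + 0 = K)
m(h) = -h + (-272 + h)/(2*h) (m(h) = (-272 + h)/((2*h)) - h = (-272 + h)*(1/(2*h)) - h = (-272 + h)/(2*h) - h = -h + (-272 + h)/(2*h))
1/(m(-150 - 104) + E(0)) = 1/((½ - (-150 - 104) - 136/(-150 - 104)) + 0) = 1/((½ - 1*(-254) - 136/(-254)) + 0) = 1/((½ + 254 - 136*(-1/254)) + 0) = 1/((½ + 254 + 68/127) + 0) = 1/(64779/254 + 0) = 1/(64779/254) = 254/64779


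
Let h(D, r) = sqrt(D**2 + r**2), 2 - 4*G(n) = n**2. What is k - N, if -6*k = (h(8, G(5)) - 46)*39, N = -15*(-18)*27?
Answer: -6991 - 13*sqrt(1553)/8 ≈ -7055.0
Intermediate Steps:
G(n) = 1/2 - n**2/4
N = 7290 (N = 270*27 = 7290)
k = 299 - 13*sqrt(1553)/8 (k = -(sqrt(8**2 + (1/2 - 1/4*5**2)**2) - 46)*39/6 = -(sqrt(64 + (1/2 - 1/4*25)**2) - 46)*39/6 = -(sqrt(64 + (1/2 - 25/4)**2) - 46)*39/6 = -(sqrt(64 + (-23/4)**2) - 46)*39/6 = -(sqrt(64 + 529/16) - 46)*39/6 = -(sqrt(1553/16) - 46)*39/6 = -(sqrt(1553)/4 - 46)*39/6 = -(-46 + sqrt(1553)/4)*39/6 = -(-1794 + 39*sqrt(1553)/4)/6 = 299 - 13*sqrt(1553)/8 ≈ 234.96)
k - N = (299 - 13*sqrt(1553)/8) - 1*7290 = (299 - 13*sqrt(1553)/8) - 7290 = -6991 - 13*sqrt(1553)/8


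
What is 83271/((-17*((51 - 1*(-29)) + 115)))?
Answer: -27757/1105 ≈ -25.119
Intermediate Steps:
83271/((-17*((51 - 1*(-29)) + 115))) = 83271/((-17*((51 + 29) + 115))) = 83271/((-17*(80 + 115))) = 83271/((-17*195)) = 83271/(-3315) = 83271*(-1/3315) = -27757/1105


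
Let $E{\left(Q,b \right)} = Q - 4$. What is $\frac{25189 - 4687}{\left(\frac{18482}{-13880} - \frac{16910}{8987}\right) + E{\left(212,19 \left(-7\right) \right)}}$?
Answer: $\frac{67300275240}{672237367} \approx 100.11$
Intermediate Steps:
$E{\left(Q,b \right)} = -4 + Q$
$\frac{25189 - 4687}{\left(\frac{18482}{-13880} - \frac{16910}{8987}\right) + E{\left(212,19 \left(-7\right) \right)}} = \frac{25189 - 4687}{\left(\frac{18482}{-13880} - \frac{16910}{8987}\right) + \left(-4 + 212\right)} = \frac{20502}{\left(18482 \left(- \frac{1}{13880}\right) - \frac{890}{473}\right) + 208} = \frac{20502}{\left(- \frac{9241}{6940} - \frac{890}{473}\right) + 208} = \frac{20502}{- \frac{10547593}{3282620} + 208} = \frac{20502}{\frac{672237367}{3282620}} = 20502 \cdot \frac{3282620}{672237367} = \frac{67300275240}{672237367}$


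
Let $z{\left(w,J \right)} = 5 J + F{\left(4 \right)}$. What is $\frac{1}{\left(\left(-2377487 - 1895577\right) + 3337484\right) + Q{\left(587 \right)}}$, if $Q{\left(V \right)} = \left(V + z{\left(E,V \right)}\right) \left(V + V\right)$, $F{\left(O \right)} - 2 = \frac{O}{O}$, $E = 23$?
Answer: $\frac{1}{3202770} \approx 3.1223 \cdot 10^{-7}$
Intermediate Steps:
$F{\left(O \right)} = 3$ ($F{\left(O \right)} = 2 + \frac{O}{O} = 2 + 1 = 3$)
$z{\left(w,J \right)} = 3 + 5 J$ ($z{\left(w,J \right)} = 5 J + 3 = 3 + 5 J$)
$Q{\left(V \right)} = 2 V \left(3 + 6 V\right)$ ($Q{\left(V \right)} = \left(V + \left(3 + 5 V\right)\right) \left(V + V\right) = \left(3 + 6 V\right) 2 V = 2 V \left(3 + 6 V\right)$)
$\frac{1}{\left(\left(-2377487 - 1895577\right) + 3337484\right) + Q{\left(587 \right)}} = \frac{1}{\left(\left(-2377487 - 1895577\right) + 3337484\right) + 6 \cdot 587 \left(1 + 2 \cdot 587\right)} = \frac{1}{\left(-4273064 + 3337484\right) + 6 \cdot 587 \left(1 + 1174\right)} = \frac{1}{-935580 + 6 \cdot 587 \cdot 1175} = \frac{1}{-935580 + 4138350} = \frac{1}{3202770}$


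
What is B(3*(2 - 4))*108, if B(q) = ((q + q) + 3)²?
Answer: 8748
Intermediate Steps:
B(q) = (3 + 2*q)² (B(q) = (2*q + 3)² = (3 + 2*q)²)
B(3*(2 - 4))*108 = (3 + 2*(3*(2 - 4)))²*108 = (3 + 2*(3*(-2)))²*108 = (3 + 2*(-6))²*108 = (3 - 12)²*108 = (-9)²*108 = 81*108 = 8748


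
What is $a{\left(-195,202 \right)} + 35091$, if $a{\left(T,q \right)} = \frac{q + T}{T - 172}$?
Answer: $\frac{12878390}{367} \approx 35091.0$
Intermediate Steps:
$a{\left(T,q \right)} = \frac{T + q}{-172 + T}$
$a{\left(-195,202 \right)} + 35091 = \frac{-195 + 202}{-172 - 195} + 35091 = \frac{1}{-367} \cdot 7 + 35091 = \left(- \frac{1}{367}\right) 7 + 35091 = - \frac{7}{367} + 35091 = \frac{12878390}{367}$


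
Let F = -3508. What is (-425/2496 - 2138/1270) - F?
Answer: 5557101581/1584960 ≈ 3506.1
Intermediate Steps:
(-425/2496 - 2138/1270) - F = (-425/2496 - 2138/1270) - 1*(-3508) = (-425*1/2496 - 2138*1/1270) + 3508 = (-425/2496 - 1069/635) + 3508 = -2938099/1584960 + 3508 = 5557101581/1584960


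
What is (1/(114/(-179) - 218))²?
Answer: 32041/1531626496 ≈ 2.0920e-5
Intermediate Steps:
(1/(114/(-179) - 218))² = (1/(114*(-1/179) - 218))² = (1/(-114/179 - 218))² = (1/(-39136/179))² = (-179/39136)² = 32041/1531626496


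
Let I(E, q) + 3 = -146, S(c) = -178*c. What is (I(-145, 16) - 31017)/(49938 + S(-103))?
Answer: -15583/34136 ≈ -0.45650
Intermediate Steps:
I(E, q) = -149 (I(E, q) = -3 - 146 = -149)
(I(-145, 16) - 31017)/(49938 + S(-103)) = (-149 - 31017)/(49938 - 178*(-103)) = -31166/(49938 + 18334) = -31166/68272 = -31166*1/68272 = -15583/34136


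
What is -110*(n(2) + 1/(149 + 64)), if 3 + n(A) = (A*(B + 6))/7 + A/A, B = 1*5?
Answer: -188210/1491 ≈ -126.23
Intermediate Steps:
B = 5
n(A) = -2 + 11*A/7 (n(A) = -3 + ((A*(5 + 6))/7 + A/A) = -3 + ((A*11)*(1/7) + 1) = -3 + ((11*A)*(1/7) + 1) = -3 + (11*A/7 + 1) = -3 + (1 + 11*A/7) = -2 + 11*A/7)
-110*(n(2) + 1/(149 + 64)) = -110*((-2 + (11/7)*2) + 1/(149 + 64)) = -110*((-2 + 22/7) + 1/213) = -110*(8/7 + 1/213) = -110*1711/1491 = -188210/1491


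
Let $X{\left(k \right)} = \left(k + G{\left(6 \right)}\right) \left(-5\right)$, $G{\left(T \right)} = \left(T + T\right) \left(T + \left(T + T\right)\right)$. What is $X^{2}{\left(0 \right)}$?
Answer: $1166400$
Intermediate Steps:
$G{\left(T \right)} = 6 T^{2}$ ($G{\left(T \right)} = 2 T \left(T + 2 T\right) = 2 T 3 T = 6 T^{2}$)
$X{\left(k \right)} = -1080 - 5 k$ ($X{\left(k \right)} = \left(k + 6 \cdot 6^{2}\right) \left(-5\right) = \left(k + 6 \cdot 36\right) \left(-5\right) = \left(k + 216\right) \left(-5\right) = \left(216 + k\right) \left(-5\right) = -1080 - 5 k$)
$X^{2}{\left(0 \right)} = \left(-1080 - 0\right)^{2} = \left(-1080 + 0\right)^{2} = \left(-1080\right)^{2} = 1166400$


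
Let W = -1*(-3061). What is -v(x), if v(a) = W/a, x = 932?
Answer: -3061/932 ≈ -3.2843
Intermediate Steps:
W = 3061
v(a) = 3061/a
-v(x) = -3061/932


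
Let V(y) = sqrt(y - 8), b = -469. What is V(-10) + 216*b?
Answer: -101304 + 3*I*sqrt(2) ≈ -1.013e+5 + 4.2426*I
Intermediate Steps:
V(y) = sqrt(-8 + y)
V(-10) + 216*b = sqrt(-8 - 10) + 216*(-469) = sqrt(-18) - 101304 = 3*I*sqrt(2) - 101304 = -101304 + 3*I*sqrt(2)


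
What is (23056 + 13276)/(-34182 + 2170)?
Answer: -9083/8003 ≈ -1.1349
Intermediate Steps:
(23056 + 13276)/(-34182 + 2170) = 36332/(-32012) = 36332*(-1/32012) = -9083/8003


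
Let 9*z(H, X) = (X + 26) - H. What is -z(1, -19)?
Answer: -2/3 ≈ -0.66667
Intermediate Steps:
z(H, X) = 26/9 - H/9 + X/9 (z(H, X) = ((X + 26) - H)/9 = ((26 + X) - H)/9 = (26 + X - H)/9 = 26/9 - H/9 + X/9)
-z(1, -19) = -(26/9 - 1/9*1 + (1/9)*(-19)) = -(26/9 - 1/9 - 19/9) = -1*2/3 = -2/3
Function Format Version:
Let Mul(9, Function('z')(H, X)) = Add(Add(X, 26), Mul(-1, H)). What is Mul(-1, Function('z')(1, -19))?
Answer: Rational(-2, 3) ≈ -0.66667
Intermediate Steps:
Function('z')(H, X) = Add(Rational(26, 9), Mul(Rational(-1, 9), H), Mul(Rational(1, 9), X)) (Function('z')(H, X) = Mul(Rational(1, 9), Add(Add(X, 26), Mul(-1, H))) = Mul(Rational(1, 9), Add(Add(26, X), Mul(-1, H))) = Mul(Rational(1, 9), Add(26, X, Mul(-1, H))) = Add(Rational(26, 9), Mul(Rational(-1, 9), H), Mul(Rational(1, 9), X)))
Mul(-1, Function('z')(1, -19)) = Mul(-1, Add(Rational(26, 9), Mul(Rational(-1, 9), 1), Mul(Rational(1, 9), -19))) = Mul(-1, Add(Rational(26, 9), Rational(-1, 9), Rational(-19, 9))) = Mul(-1, Rational(2, 3)) = Rational(-2, 3)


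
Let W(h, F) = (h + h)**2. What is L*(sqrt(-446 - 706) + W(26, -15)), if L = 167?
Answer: 451568 + 4008*I*sqrt(2) ≈ 4.5157e+5 + 5668.2*I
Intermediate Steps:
W(h, F) = 4*h**2 (W(h, F) = (2*h)**2 = 4*h**2)
L*(sqrt(-446 - 706) + W(26, -15)) = 167*(sqrt(-446 - 706) + 4*26**2) = 167*(sqrt(-1152) + 4*676) = 167*(24*I*sqrt(2) + 2704) = 167*(2704 + 24*I*sqrt(2)) = 451568 + 4008*I*sqrt(2)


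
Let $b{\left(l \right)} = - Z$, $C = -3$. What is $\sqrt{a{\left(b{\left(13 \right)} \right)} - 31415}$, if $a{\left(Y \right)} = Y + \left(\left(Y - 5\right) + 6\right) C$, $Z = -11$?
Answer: $4 i \sqrt{1965} \approx 177.31 i$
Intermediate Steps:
$b{\left(l \right)} = 11$ ($b{\left(l \right)} = \left(-1\right) \left(-11\right) = 11$)
$a{\left(Y \right)} = -3 - 2 Y$ ($a{\left(Y \right)} = Y + \left(\left(Y - 5\right) + 6\right) \left(-3\right) = Y + \left(\left(-5 + Y\right) + 6\right) \left(-3\right) = Y + \left(1 + Y\right) \left(-3\right) = Y - \left(3 + 3 Y\right) = -3 - 2 Y$)
$\sqrt{a{\left(b{\left(13 \right)} \right)} - 31415} = \sqrt{\left(-3 - 22\right) - 31415} = \sqrt{-25 - 31415} = \sqrt{-31440} = 4 i \sqrt{1965}$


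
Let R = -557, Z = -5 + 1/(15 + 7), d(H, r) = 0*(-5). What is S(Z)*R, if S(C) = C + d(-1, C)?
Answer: 60713/22 ≈ 2759.7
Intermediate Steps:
d(H, r) = 0
Z = -109/22 (Z = -5 + 1/22 = -109/22 ≈ -4.9545)
S(C) = C (S(C) = C + 0 = C)
S(Z)*R = -109/22*(-557) = 60713/22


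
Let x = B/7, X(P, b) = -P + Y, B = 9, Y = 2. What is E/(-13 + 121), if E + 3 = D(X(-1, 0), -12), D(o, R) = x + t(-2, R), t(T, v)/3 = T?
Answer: -1/14 ≈ -0.071429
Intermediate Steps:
t(T, v) = 3*T
X(P, b) = 2 - P (X(P, b) = -P + 2 = 2 - P)
x = 9/7 ≈ 1.2857
D(o, R) = -33/7 (D(o, R) = 9/7 + 3*(-2) = 9/7 - 6 = -33/7)
E = -54/7 (E = -3 - 33/7 = -54/7 ≈ -7.7143)
E/(-13 + 121) = -54/(7*(-13 + 121)) = -54/7/108 = -54/7*1/108 = -1/14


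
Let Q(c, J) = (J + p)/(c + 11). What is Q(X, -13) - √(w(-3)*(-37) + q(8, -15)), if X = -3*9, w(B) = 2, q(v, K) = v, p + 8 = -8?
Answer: 29/16 - I*√66 ≈ 1.8125 - 8.124*I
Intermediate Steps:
p = -16 (p = -8 - 8 = -16)
X = -27
Q(c, J) = (-16 + J)/(11 + c) (Q(c, J) = (J - 16)/(c + 11) = (-16 + J)/(11 + c))
Q(X, -13) - √(w(-3)*(-37) + q(8, -15)) = (-16 - 13)/(11 - 27) - √(2*(-37) + 8) = -29/(-16) - √(-74 + 8) = -1/16*(-29) - √(-66) = 29/16 - I*√66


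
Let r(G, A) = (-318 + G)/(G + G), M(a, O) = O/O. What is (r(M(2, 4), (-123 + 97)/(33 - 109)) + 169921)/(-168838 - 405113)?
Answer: -113175/382634 ≈ -0.29578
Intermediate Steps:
M(a, O) = 1
r(G, A) = (-318 + G)/(2*G) (r(G, A) = (-318 + G)/((2*G)) = (-318 + G)*(1/(2*G)) = (-318 + G)/(2*G))
(r(M(2, 4), (-123 + 97)/(33 - 109)) + 169921)/(-168838 - 405113) = ((½)*(-318 + 1)/1 + 169921)/(-168838 - 405113) = ((½)*1*(-317) + 169921)/(-573951) = (-317/2 + 169921)*(-1/573951) = (339525/2)*(-1/573951) = -113175/382634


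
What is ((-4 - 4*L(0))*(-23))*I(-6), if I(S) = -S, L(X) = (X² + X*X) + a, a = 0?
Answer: 552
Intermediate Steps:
L(X) = 2*X² (L(X) = (X² + X*X) + 0 = (X² + X²) + 0 = 2*X² + 0 = 2*X²)
((-4 - 4*L(0))*(-23))*I(-6) = ((-4 - 8*0²)*(-23))*(-1*(-6)) = ((-4 - 8*0)*(-23))*6 = ((-4 - 4*0)*(-23))*6 = ((-4 + 0)*(-23))*6 = -4*(-23)*6 = 92*6 = 552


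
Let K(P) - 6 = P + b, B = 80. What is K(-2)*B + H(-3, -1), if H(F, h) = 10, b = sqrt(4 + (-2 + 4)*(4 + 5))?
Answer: 330 + 80*sqrt(22) ≈ 705.23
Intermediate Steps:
b = sqrt(22) (b = sqrt(4 + 2*9) = sqrt(4 + 18) = sqrt(22) ≈ 4.6904)
K(P) = 6 + P + sqrt(22) (K(P) = 6 + (P + sqrt(22)) = 6 + P + sqrt(22))
K(-2)*B + H(-3, -1) = (6 - 2 + sqrt(22))*80 + 10 = (4 + sqrt(22))*80 + 10 = (320 + 80*sqrt(22)) + 10 = 330 + 80*sqrt(22)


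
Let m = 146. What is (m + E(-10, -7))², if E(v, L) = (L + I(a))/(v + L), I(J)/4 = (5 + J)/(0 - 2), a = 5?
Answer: 6295081/289 ≈ 21782.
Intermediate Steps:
I(J) = -10 - 2*J (I(J) = 4*((5 + J)/(0 - 2)) = 4*((5 + J)/(-2)) = 4*((5 + J)*(-½)) = 4*(-5/2 - J/2) = -10 - 2*J)
E(v, L) = (-20 + L)/(L + v) (E(v, L) = (L + (-10 - 2*5))/(v + L) = (L + (-10 - 10))/(L + v) = (L - 20)/(L + v) = (-20 + L)/(L + v))
(m + E(-10, -7))² = (146 + (-20 - 7)/(-7 - 10))² = (146 - 27/(-17))² = (146 - 1/17*(-27))² = (146 + 27/17)² = (2509/17)² = 6295081/289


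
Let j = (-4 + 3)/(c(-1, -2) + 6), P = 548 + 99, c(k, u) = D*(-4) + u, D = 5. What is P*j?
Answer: 647/16 ≈ 40.438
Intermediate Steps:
c(k, u) = -20 + u (c(k, u) = 5*(-4) + u = -20 + u)
P = 647
j = 1/16 (j = (-4 + 3)/((-20 - 2) + 6) = -1/(-22 + 6) = -1/(-16) = -1*(-1/16) = 1/16 ≈ 0.062500)
P*j = 647*(1/16) = 647/16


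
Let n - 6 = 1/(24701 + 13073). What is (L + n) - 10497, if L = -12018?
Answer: -850254965/37774 ≈ -22509.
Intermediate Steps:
n = 226645/37774 (n = 6 + 1/(24701 + 13073) = 6 + 1/37774 = 226645/37774 ≈ 6.0000)
(L + n) - 10497 = (-12018 + 226645/37774) - 10497 = -453741287/37774 - 10497 = -850254965/37774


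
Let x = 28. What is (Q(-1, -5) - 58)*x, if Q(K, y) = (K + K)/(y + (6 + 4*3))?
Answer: -21168/13 ≈ -1628.3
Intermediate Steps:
Q(K, y) = 2*K/(18 + y) (Q(K, y) = (2*K)/(y + (6 + 12)) = (2*K)/(y + 18) = (2*K)/(18 + y) = 2*K/(18 + y))
(Q(-1, -5) - 58)*x = (2*(-1)/(18 - 5) - 58)*28 = (2*(-1)/13 - 58)*28 = (2*(-1)*(1/13) - 58)*28 = (-2/13 - 58)*28 = -756/13*28 = -21168/13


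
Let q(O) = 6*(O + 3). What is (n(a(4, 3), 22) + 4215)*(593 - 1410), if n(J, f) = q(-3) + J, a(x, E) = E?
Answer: -3446106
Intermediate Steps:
q(O) = 18 + 6*O (q(O) = 6*(3 + O) = 18 + 6*O)
n(J, f) = J (n(J, f) = (18 + 6*(-3)) + J = (18 - 18) + J = 0 + J = J)
(n(a(4, 3), 22) + 4215)*(593 - 1410) = (3 + 4215)*(593 - 1410) = 4218*(-817) = -3446106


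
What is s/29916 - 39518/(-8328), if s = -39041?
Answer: 8927990/2595213 ≈ 3.4402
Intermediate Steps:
s/29916 - 39518/(-8328) = -39041/29916 - 39518/(-8328) = -39041*1/29916 - 39518*(-1/8328) = -39041/29916 + 19759/4164 = 8927990/2595213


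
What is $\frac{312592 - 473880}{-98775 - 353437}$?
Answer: $\frac{40322}{113053} \approx 0.35666$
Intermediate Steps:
$\frac{312592 - 473880}{-98775 - 353437} = - \frac{161288}{-452212} = \left(-161288\right) \left(- \frac{1}{452212}\right) = \frac{40322}{113053}$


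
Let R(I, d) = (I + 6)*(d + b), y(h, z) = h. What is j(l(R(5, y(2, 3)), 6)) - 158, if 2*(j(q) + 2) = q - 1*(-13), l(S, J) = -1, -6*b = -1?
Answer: -154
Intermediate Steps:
b = ⅙ (b = -⅙*(-1) = ⅙ ≈ 0.16667)
R(I, d) = (6 + I)*(⅙ + d) (R(I, d) = (I + 6)*(d + ⅙) = (6 + I)*(⅙ + d))
j(q) = 9/2 + q/2 (j(q) = -2 + (q - 1*(-13))/2 = -2 + (q + 13)/2 = -2 + (13 + q)/2 = -2 + (13/2 + q/2) = 9/2 + q/2)
j(l(R(5, y(2, 3)), 6)) - 158 = (9/2 + (½)*(-1)) - 158 = (9/2 - ½) - 158 = 4 - 158 = -154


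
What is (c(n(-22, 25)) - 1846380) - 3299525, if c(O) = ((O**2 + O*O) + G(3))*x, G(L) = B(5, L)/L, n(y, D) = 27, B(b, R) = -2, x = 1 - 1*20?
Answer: -15520783/3 ≈ -5.1736e+6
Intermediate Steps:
x = -19 (x = 1 - 20 = -19)
G(L) = -2/L
c(O) = 38/3 - 38*O**2 (c(O) = ((O**2 + O*O) - 2/3)*(-19) = ((O**2 + O**2) - 2*1/3)*(-19) = (2*O**2 - 2/3)*(-19) = (-2/3 + 2*O**2)*(-19) = 38/3 - 38*O**2)
(c(n(-22, 25)) - 1846380) - 3299525 = ((38/3 - 38*27**2) - 1846380) - 3299525 = ((38/3 - 38*729) - 1846380) - 3299525 = ((38/3 - 27702) - 1846380) - 3299525 = (-83068/3 - 1846380) - 3299525 = -5622208/3 - 3299525 = -15520783/3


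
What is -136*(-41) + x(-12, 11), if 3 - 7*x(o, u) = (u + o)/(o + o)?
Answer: 936839/168 ≈ 5576.4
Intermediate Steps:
x(o, u) = 3/7 - (o + u)/(14*o) (x(o, u) = 3/7 - (u + o)/(7*(o + o)) = 3/7 - (o + u)/(7*(2*o)) = 3/7 - (o + u)*1/(2*o)/7 = 3/7 - (o + u)/(14*o))
-136*(-41) + x(-12, 11) = -136*(-41) + (1/14)*(-1*11 + 5*(-12))/(-12) = 5576 + (1/14)*(-1/12)*(-11 - 60) = 5576 + (1/14)*(-1/12)*(-71) = 5576 + 71/168 = 936839/168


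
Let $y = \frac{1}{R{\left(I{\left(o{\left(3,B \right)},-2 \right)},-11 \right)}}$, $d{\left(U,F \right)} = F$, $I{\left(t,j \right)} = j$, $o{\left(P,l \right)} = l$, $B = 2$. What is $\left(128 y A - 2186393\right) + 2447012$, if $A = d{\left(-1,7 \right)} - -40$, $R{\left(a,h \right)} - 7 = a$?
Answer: $\frac{1309111}{5} \approx 2.6182 \cdot 10^{5}$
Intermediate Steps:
$R{\left(a,h \right)} = 7 + a$
$y = \frac{1}{5}$ ($y = \frac{1}{7 - 2} = \frac{1}{5} \approx 0.2$)
$A = 47$ ($A = 7 - -40 = 7 + 40 = 47$)
$\left(128 y A - 2186393\right) + 2447012 = \left(128 \cdot \frac{1}{5} \cdot 47 - 2186393\right) + 2447012 = \left(\frac{128}{5} \cdot 47 - 2186393\right) + 2447012 = \left(\frac{6016}{5} - 2186393\right) + 2447012 = - \frac{10925949}{5} + 2447012 = \frac{1309111}{5}$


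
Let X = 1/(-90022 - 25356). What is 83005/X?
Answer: -9576950890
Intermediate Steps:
X = -1/115378 (X = 1/(-115378) = -1/115378 ≈ -8.6672e-6)
83005/X = 83005/(-1/115378) = 83005*(-115378) = -9576950890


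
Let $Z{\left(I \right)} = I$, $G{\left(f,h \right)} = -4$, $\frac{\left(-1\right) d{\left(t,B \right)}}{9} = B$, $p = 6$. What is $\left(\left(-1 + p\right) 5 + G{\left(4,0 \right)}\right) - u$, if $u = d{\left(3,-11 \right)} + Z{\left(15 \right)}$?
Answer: $-93$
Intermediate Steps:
$d{\left(t,B \right)} = - 9 B$
$u = 114$ ($u = \left(-9\right) \left(-11\right) + 15 = 99 + 15 = 114$)
$\left(\left(-1 + p\right) 5 + G{\left(4,0 \right)}\right) - u = \left(\left(-1 + 6\right) 5 - 4\right) - 114 = \left(5 \cdot 5 - 4\right) - 114 = \left(25 - 4\right) - 114 = 21 - 114 = -93$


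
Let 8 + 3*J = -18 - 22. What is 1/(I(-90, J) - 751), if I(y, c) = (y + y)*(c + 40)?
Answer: -1/5071 ≈ -0.00019720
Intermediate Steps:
J = -16 (J = -8/3 + (-18 - 22)/3 = -8/3 + (1/3)*(-40) = -8/3 - 40/3 = -16)
I(y, c) = 2*y*(40 + c) (I(y, c) = (2*y)*(40 + c) = 2*y*(40 + c))
1/(I(-90, J) - 751) = 1/(2*(-90)*(40 - 16) - 751) = 1/(2*(-90)*24 - 751) = 1/(-4320 - 751) = 1/(-5071) = -1/5071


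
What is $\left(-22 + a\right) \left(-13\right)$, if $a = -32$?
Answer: $702$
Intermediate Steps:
$\left(-22 + a\right) \left(-13\right) = \left(-22 - 32\right) \left(-13\right) = \left(-54\right) \left(-13\right) = 702$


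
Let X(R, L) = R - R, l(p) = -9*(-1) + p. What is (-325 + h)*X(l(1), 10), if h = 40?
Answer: 0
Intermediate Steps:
l(p) = 9 + p (l(p) = -3*(-3) + p = 9 + p)
X(R, L) = 0
(-325 + h)*X(l(1), 10) = (-325 + 40)*0 = -285*0 = 0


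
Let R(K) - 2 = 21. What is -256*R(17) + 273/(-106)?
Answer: -624401/106 ≈ -5890.6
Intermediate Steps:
R(K) = 23 (R(K) = 2 + 21 = 23)
-256*R(17) + 273/(-106) = -256*23 + 273/(-106) = -5888 + 273*(-1/106) = -5888 - 273/106 = -624401/106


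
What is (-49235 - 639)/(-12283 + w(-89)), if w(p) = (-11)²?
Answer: 24937/6081 ≈ 4.1008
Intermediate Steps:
w(p) = 121
(-49235 - 639)/(-12283 + w(-89)) = (-49235 - 639)/(-12283 + 121) = -49874/(-12162) = -49874*(-1/12162) = 24937/6081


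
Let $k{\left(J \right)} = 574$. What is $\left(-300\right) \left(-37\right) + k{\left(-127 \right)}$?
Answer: $11674$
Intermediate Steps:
$\left(-300\right) \left(-37\right) + k{\left(-127 \right)} = \left(-300\right) \left(-37\right) + 574 = 11100 + 574 = 11674$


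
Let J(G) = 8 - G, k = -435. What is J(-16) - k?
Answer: 459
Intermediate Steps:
J(-16) - k = (8 - 1*(-16)) - 1*(-435) = (8 + 16) + 435 = 24 + 435 = 459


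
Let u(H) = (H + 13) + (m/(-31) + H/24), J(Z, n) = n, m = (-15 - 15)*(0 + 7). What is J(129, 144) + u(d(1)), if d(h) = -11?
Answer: 113323/744 ≈ 152.32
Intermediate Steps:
m = -210 (m = -30*7 = -210)
u(H) = 613/31 + 25*H/24 (u(H) = (H + 13) + (-210/(-31) + H/24) = (13 + H) + (-210*(-1/31) + H*(1/24)) = (13 + H) + (210/31 + H/24) = 613/31 + 25*H/24)
J(129, 144) + u(d(1)) = 144 + (613/31 + (25/24)*(-11)) = 144 + (613/31 - 275/24) = 144 + 6187/744 = 113323/744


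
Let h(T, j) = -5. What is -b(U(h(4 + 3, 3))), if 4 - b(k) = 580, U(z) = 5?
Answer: 576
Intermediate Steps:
b(k) = -576 (b(k) = 4 - 1*580 = 4 - 580 = -576)
-b(U(h(4 + 3, 3))) = -1*(-576) = 576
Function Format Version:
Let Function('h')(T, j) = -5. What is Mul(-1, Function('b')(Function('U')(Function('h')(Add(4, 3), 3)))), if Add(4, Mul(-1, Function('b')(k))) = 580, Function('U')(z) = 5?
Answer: 576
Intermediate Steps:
Function('b')(k) = -576 (Function('b')(k) = Add(4, Mul(-1, 580)) = Add(4, -580) = -576)
Mul(-1, Function('b')(Function('U')(Function('h')(Add(4, 3), 3)))) = Mul(-1, -576) = 576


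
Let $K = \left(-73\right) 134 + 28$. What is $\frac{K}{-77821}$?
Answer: $\frac{9754}{77821} \approx 0.12534$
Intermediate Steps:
$K = -9754$ ($K = -9782 + 28 = -9754$)
$\frac{K}{-77821} = - \frac{9754}{-77821} = \left(-9754\right) \left(- \frac{1}{77821}\right) = \frac{9754}{77821}$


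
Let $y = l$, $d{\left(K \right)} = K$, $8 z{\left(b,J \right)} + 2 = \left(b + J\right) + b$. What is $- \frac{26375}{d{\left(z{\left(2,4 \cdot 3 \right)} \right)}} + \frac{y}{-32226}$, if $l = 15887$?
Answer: $- \frac{3399954209}{225582} \approx -15072.0$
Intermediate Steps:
$z{\left(b,J \right)} = - \frac{1}{4} + \frac{b}{4} + \frac{J}{8}$ ($z{\left(b,J \right)} = - \frac{1}{4} + \frac{\left(b + J\right) + b}{8} = - \frac{1}{4} + \frac{\left(J + b\right) + b}{8} = - \frac{1}{4} + \frac{J + 2 b}{8} = - \frac{1}{4} + \left(\frac{b}{4} + \frac{J}{8}\right) = - \frac{1}{4} + \frac{b}{4} + \frac{J}{8}$)
$y = 15887$
$- \frac{26375}{d{\left(z{\left(2,4 \cdot 3 \right)} \right)}} + \frac{y}{-32226} = - \frac{26375}{- \frac{1}{4} + \frac{1}{4} \cdot 2 + \frac{4 \cdot 3}{8}} + \frac{15887}{-32226} = - \frac{26375}{- \frac{1}{4} + \frac{1}{2} + \frac{1}{8} \cdot 12} + 15887 \left(- \frac{1}{32226}\right) = - \frac{26375}{- \frac{1}{4} + \frac{1}{2} + \frac{3}{2}} - \frac{15887}{32226} = - \frac{26375}{\frac{7}{4}} - \frac{15887}{32226} = \left(-26375\right) \frac{4}{7} - \frac{15887}{32226} = - \frac{105500}{7} - \frac{15887}{32226} = - \frac{3399954209}{225582}$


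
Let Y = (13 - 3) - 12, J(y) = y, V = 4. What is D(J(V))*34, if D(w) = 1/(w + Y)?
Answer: 17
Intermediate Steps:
Y = -2 (Y = 10 - 12 = -2)
D(w) = 1/(-2 + w) (D(w) = 1/(w - 2) = 1/(-2 + w))
D(J(V))*34 = 34/(-2 + 4) = 34/2 = (1/2)*34 = 17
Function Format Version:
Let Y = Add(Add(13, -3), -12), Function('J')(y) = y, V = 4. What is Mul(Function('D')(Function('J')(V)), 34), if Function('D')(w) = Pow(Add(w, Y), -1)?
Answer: 17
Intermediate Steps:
Y = -2 (Y = Add(10, -12) = -2)
Function('D')(w) = Pow(Add(-2, w), -1) (Function('D')(w) = Pow(Add(w, -2), -1) = Pow(Add(-2, w), -1))
Mul(Function('D')(Function('J')(V)), 34) = Mul(Pow(Add(-2, 4), -1), 34) = Mul(Pow(2, -1), 34) = Mul(Rational(1, 2), 34) = 17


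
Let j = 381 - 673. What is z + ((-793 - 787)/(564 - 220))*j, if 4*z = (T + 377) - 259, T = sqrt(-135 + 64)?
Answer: 117877/86 + I*sqrt(71)/4 ≈ 1370.7 + 2.1065*I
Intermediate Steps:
T = I*sqrt(71) (T = sqrt(-71) = I*sqrt(71) ≈ 8.4261*I)
j = -292
z = 59/2 + I*sqrt(71)/4 (z = ((I*sqrt(71) + 377) - 259)/4 = ((377 + I*sqrt(71)) - 259)/4 = (118 + I*sqrt(71))/4 = 59/2 + I*sqrt(71)/4 ≈ 29.5 + 2.1065*I)
z + ((-793 - 787)/(564 - 220))*j = (59/2 + I*sqrt(71)/4) + ((-793 - 787)/(564 - 220))*(-292) = (59/2 + I*sqrt(71)/4) - 1580/344*(-292) = (59/2 + I*sqrt(71)/4) - 1580*1/344*(-292) = (59/2 + I*sqrt(71)/4) - 395/86*(-292) = (59/2 + I*sqrt(71)/4) + 57670/43 = 117877/86 + I*sqrt(71)/4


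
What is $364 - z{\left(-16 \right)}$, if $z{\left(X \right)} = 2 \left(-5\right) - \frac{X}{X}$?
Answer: $375$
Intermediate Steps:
$z{\left(X \right)} = -11$ ($z{\left(X \right)} = -10 - 1 = -11$)
$364 - z{\left(-16 \right)} = 364 - -11 = 364 + 11 = 375$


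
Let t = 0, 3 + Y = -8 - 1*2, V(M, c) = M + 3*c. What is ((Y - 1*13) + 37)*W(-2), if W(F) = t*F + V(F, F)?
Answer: -88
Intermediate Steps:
Y = -13 (Y = -3 + (-8 - 1*2) = -3 + (-8 - 2) = -3 - 10 = -13)
W(F) = 4*F (W(F) = 0*F + (F + 3*F) = 0 + 4*F = 4*F)
((Y - 1*13) + 37)*W(-2) = ((-13 - 1*13) + 37)*(4*(-2)) = ((-13 - 13) + 37)*(-8) = (-26 + 37)*(-8) = 11*(-8) = -88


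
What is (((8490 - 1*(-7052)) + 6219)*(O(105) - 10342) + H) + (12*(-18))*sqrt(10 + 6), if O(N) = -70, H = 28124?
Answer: -226548272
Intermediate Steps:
(((8490 - 1*(-7052)) + 6219)*(O(105) - 10342) + H) + (12*(-18))*sqrt(10 + 6) = (((8490 - 1*(-7052)) + 6219)*(-70 - 10342) + 28124) + (12*(-18))*sqrt(10 + 6) = (((8490 + 7052) + 6219)*(-10412) + 28124) - 216*sqrt(16) = ((15542 + 6219)*(-10412) + 28124) - 216*4 = (21761*(-10412) + 28124) - 864 = (-226575532 + 28124) - 864 = -226547408 - 864 = -226548272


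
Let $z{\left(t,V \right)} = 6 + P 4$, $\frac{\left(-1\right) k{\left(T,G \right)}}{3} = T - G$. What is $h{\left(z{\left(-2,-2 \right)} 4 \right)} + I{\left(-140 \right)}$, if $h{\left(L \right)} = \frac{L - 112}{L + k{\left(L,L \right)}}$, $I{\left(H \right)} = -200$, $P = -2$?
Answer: $-185$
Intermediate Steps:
$k{\left(T,G \right)} = - 3 T + 3 G$ ($k{\left(T,G \right)} = - 3 \left(T - G\right) = - 3 T + 3 G$)
$z{\left(t,V \right)} = -2$ ($z{\left(t,V \right)} = 6 - 8 = -2$)
$h{\left(L \right)} = \frac{-112 + L}{L}$ ($h{\left(L \right)} = \frac{L - 112}{L + \left(- 3 L + 3 L\right)} = \frac{-112 + L}{L + 0} = \frac{-112 + L}{L}$)
$h{\left(z{\left(-2,-2 \right)} 4 \right)} + I{\left(-140 \right)} = \frac{-112 - 8}{\left(-2\right) 4} - 200 = \frac{-112 - 8}{-8} - 200 = \left(- \frac{1}{8}\right) \left(-120\right) - 200 = 15 - 200 = -185$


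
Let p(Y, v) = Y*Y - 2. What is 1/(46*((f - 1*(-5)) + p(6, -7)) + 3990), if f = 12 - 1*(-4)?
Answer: 1/6520 ≈ 0.00015337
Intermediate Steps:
f = 16 (f = 12 + 4 = 16)
p(Y, v) = -2 + Y**2 (p(Y, v) = Y**2 - 2 = -2 + Y**2)
1/(46*((f - 1*(-5)) + p(6, -7)) + 3990) = 1/(46*((16 - 1*(-5)) + (-2 + 6**2)) + 3990) = 1/(46*((16 + 5) + (-2 + 36)) + 3990) = 1/(46*(21 + 34) + 3990) = 1/(46*55 + 3990) = 1/(2530 + 3990) = 1/6520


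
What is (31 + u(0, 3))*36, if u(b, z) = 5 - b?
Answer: 1296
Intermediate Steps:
(31 + u(0, 3))*36 = (31 + (5 - 1*0))*36 = (31 + (5 + 0))*36 = (31 + 5)*36 = 36*36 = 1296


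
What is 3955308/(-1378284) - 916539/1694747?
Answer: -663874783846/194653556179 ≈ -3.4105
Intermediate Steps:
3955308/(-1378284) - 916539/1694747 = 3955308*(-1/1378284) - 916539*1/1694747 = -329609/114857 - 916539/1694747 = -663874783846/194653556179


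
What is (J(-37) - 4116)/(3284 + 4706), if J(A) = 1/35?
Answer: -144059/279650 ≈ -0.51514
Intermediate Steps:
J(A) = 1/35
(J(-37) - 4116)/(3284 + 4706) = (1/35 - 4116)/(3284 + 4706) = -144059/35/7990 = -144059/35*1/7990 = -144059/279650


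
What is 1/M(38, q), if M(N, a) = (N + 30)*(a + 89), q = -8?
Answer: 1/5508 ≈ 0.00018155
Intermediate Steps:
M(N, a) = (30 + N)*(89 + a)
1/M(38, q) = 1/(2670 + 30*(-8) + 89*38 + 38*(-8)) = 1/(2670 - 240 + 3382 - 304) = 1/5508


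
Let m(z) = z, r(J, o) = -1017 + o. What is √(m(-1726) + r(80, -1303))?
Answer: 17*I*√14 ≈ 63.608*I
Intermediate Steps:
√(m(-1726) + r(80, -1303)) = √(-1726 + (-1017 - 1303)) = √(-1726 - 2320) = √(-4046) = 17*I*√14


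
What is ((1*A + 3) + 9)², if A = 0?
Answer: 144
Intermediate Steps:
((1*A + 3) + 9)² = ((1*0 + 3) + 9)² = ((0 + 3) + 9)² = (3 + 9)² = 12² = 144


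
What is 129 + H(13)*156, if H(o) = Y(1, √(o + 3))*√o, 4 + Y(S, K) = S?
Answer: 129 - 468*√13 ≈ -1558.4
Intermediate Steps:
Y(S, K) = -4 + S
H(o) = -3*√o (H(o) = (-4 + 1)*√o = -3*√o)
129 + H(13)*156 = 129 - 3*√13*156 = 129 - 468*√13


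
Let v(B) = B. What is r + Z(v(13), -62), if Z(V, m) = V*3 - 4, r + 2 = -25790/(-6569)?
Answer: 242567/6569 ≈ 36.926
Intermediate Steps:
r = 12652/6569 (r = -2 - 25790/(-6569) = -2 - 25790*(-1/6569) = -2 + 25790/6569 = 12652/6569 ≈ 1.9260)
Z(V, m) = -4 + 3*V (Z(V, m) = 3*V - 4 = -4 + 3*V)
r + Z(v(13), -62) = 12652/6569 + (-4 + 3*13) = 12652/6569 + (-4 + 39) = 12652/6569 + 35 = 242567/6569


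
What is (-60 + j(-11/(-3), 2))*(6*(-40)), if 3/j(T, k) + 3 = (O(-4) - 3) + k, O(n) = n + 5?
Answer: 14640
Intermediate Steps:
O(n) = 5 + n
j(T, k) = 3/(-5 + k) (j(T, k) = 3/(-3 + (((5 - 4) - 3) + k)) = 3/(-3 + ((1 - 3) + k)) = 3/(-3 + (-2 + k)) = 3/(-5 + k))
(-60 + j(-11/(-3), 2))*(6*(-40)) = (-60 + 3/(-5 + 2))*(6*(-40)) = (-60 + 3/(-3))*(-240) = (-60 + 3*(-1/3))*(-240) = (-60 - 1)*(-240) = -61*(-240) = 14640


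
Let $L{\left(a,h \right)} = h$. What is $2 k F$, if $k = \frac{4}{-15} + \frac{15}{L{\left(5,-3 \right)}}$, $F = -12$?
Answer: $\frac{632}{5} \approx 126.4$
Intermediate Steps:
$k = - \frac{79}{15}$ ($k = \frac{4}{-15} + \frac{15}{-3} = 4 \left(- \frac{1}{15}\right) + 15 \left(- \frac{1}{3}\right) = - \frac{4}{15} - 5 = - \frac{79}{15} \approx -5.2667$)
$2 k F = 2 \left(- \frac{79}{15}\right) \left(-12\right) = \left(- \frac{158}{15}\right) \left(-12\right) = \frac{632}{5}$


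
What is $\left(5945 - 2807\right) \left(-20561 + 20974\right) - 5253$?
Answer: $1290741$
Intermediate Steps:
$\left(5945 - 2807\right) \left(-20561 + 20974\right) - 5253 = 3138 \cdot 413 - 5253 = 1295994 - 5253 = 1290741$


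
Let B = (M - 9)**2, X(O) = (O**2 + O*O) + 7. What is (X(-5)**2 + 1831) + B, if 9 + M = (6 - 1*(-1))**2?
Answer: 6041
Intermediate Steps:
X(O) = 7 + 2*O**2 (X(O) = (O**2 + O**2) + 7 = 2*O**2 + 7 = 7 + 2*O**2)
M = 40 (M = -9 + (6 - 1*(-1))**2 = -9 + (6 + 1)**2 = -9 + 7**2 = -9 + 49 = 40)
B = 961 (B = (40 - 9)**2 = 31**2 = 961)
(X(-5)**2 + 1831) + B = ((7 + 2*(-5)**2)**2 + 1831) + 961 = ((7 + 2*25)**2 + 1831) + 961 = ((7 + 50)**2 + 1831) + 961 = (57**2 + 1831) + 961 = (3249 + 1831) + 961 = 5080 + 961 = 6041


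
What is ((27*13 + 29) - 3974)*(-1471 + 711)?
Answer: 2731440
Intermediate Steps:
((27*13 + 29) - 3974)*(-1471 + 711) = ((351 + 29) - 3974)*(-760) = (380 - 3974)*(-760) = -3594*(-760) = 2731440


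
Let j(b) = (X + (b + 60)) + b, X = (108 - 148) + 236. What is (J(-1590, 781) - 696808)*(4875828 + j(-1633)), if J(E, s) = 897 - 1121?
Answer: -3396510076176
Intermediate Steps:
J(E, s) = -224
X = 196 (X = -40 + 236 = 196)
j(b) = 256 + 2*b (j(b) = (196 + (b + 60)) + b = (196 + (60 + b)) + b = (256 + b) + b = 256 + 2*b)
(J(-1590, 781) - 696808)*(4875828 + j(-1633)) = (-224 - 696808)*(4875828 + (256 + 2*(-1633))) = -697032*(4875828 + (256 - 3266)) = -697032*(4875828 - 3010) = -697032*4872818 = -3396510076176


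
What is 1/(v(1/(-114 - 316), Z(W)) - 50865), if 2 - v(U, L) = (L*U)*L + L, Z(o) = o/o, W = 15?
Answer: -430/21871519 ≈ -1.9660e-5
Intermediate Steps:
Z(o) = 1
v(U, L) = 2 - L - U*L² (v(U, L) = 2 - ((L*U)*L + L) = 2 - (U*L² + L) = 2 - (L + U*L²) = 2 + (-L - U*L²) = 2 - L - U*L²)
1/(v(1/(-114 - 316), Z(W)) - 50865) = 1/((2 - 1*1 - 1*1²/(-114 - 316)) - 50865) = 1/((2 - 1 - 1*1/(-430)) - 50865) = 1/((2 - 1 - 1*(-1/430)*1) - 50865) = 1/((2 - 1 + 1/430) - 50865) = 1/(431/430 - 50865) = 1/(-21871519/430) = -430/21871519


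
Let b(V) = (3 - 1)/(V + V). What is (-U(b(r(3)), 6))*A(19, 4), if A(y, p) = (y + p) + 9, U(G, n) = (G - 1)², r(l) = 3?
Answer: -128/9 ≈ -14.222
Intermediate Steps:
b(V) = 1/V (b(V) = 2/((2*V)) = 2*(1/(2*V)) = 1/V)
U(G, n) = (-1 + G)²
A(y, p) = 9 + p + y (A(y, p) = (p + y) + 9 = 9 + p + y)
(-U(b(r(3)), 6))*A(19, 4) = (-(-1 + 1/3)²)*(9 + 4 + 19) = -(-1 + ⅓)²*32 = -(-⅔)²*32 = -1*4/9*32 = -4/9*32 = -128/9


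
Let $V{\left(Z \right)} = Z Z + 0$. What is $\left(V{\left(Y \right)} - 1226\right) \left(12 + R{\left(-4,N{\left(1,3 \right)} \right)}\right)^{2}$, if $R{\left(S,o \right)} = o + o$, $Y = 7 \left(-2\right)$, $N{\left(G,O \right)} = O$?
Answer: $-333720$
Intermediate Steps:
$Y = -14$
$V{\left(Z \right)} = Z^{2}$ ($V{\left(Z \right)} = Z^{2} + 0 = Z^{2}$)
$R{\left(S,o \right)} = 2 o$
$\left(V{\left(Y \right)} - 1226\right) \left(12 + R{\left(-4,N{\left(1,3 \right)} \right)}\right)^{2} = \left(\left(-14\right)^{2} - 1226\right) \left(12 + 2 \cdot 3\right)^{2} = \left(196 - 1226\right) \left(12 + 6\right)^{2} = - 1030 \cdot 18^{2} = \left(-1030\right) 324 = -333720$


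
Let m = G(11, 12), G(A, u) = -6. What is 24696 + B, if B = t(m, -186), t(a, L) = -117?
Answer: 24579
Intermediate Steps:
m = -6
B = -117
24696 + B = 24696 - 117 = 24579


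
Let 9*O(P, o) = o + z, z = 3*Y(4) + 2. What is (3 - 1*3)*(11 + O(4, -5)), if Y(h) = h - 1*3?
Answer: 0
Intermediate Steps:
Y(h) = -3 + h (Y(h) = h - 3 = -3 + h)
z = 5 (z = 3*(-3 + 4) + 2 = 3*1 + 2 = 3 + 2 = 5)
O(P, o) = 5/9 + o/9 (O(P, o) = (o + 5)/9 = (5 + o)/9 = 5/9 + o/9)
(3 - 1*3)*(11 + O(4, -5)) = (3 - 1*3)*(11 + (5/9 + (1/9)*(-5))) = (3 - 3)*(11 + (5/9 - 5/9)) = 0*(11 + 0) = 0*11 = 0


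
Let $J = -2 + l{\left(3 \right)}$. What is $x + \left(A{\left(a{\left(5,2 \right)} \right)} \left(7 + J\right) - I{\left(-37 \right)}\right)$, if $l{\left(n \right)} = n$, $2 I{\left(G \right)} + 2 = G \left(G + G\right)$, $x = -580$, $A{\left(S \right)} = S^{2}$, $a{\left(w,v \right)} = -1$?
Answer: $-1940$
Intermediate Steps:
$I{\left(G \right)} = -1 + G^{2}$ ($I{\left(G \right)} = -1 + \frac{G \left(G + G\right)}{2} = -1 + \frac{G 2 G}{2} = -1 + \frac{2 G^{2}}{2} = -1 + G^{2}$)
$J = 1$ ($J = -2 + 3 = 1$)
$x + \left(A{\left(a{\left(5,2 \right)} \right)} \left(7 + J\right) - I{\left(-37 \right)}\right) = -580 + \left(\left(-1\right)^{2} \left(7 + 1\right) - \left(-1 + \left(-37\right)^{2}\right)\right) = -580 + \left(1 \cdot 8 - \left(-1 + 1369\right)\right) = -580 + \left(8 - 1368\right) = -580 - 1360 = -1940$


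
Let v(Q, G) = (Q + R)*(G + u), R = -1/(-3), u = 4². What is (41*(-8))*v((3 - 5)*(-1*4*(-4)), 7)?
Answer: 716680/3 ≈ 2.3889e+5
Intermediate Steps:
u = 16
R = ⅓ (R = -1*(-⅓) = ⅓ ≈ 0.33333)
v(Q, G) = (16 + G)*(⅓ + Q) (v(Q, G) = (Q + ⅓)*(G + 16) = (⅓ + Q)*(16 + G) = (16 + G)*(⅓ + Q))
(41*(-8))*v((3 - 5)*(-1*4*(-4)), 7) = (41*(-8))*(16/3 + 16*((3 - 5)*(-1*4*(-4))) + (⅓)*7 + 7*((3 - 5)*(-1*4*(-4)))) = -328*(16/3 + 16*(-(-8)*(-4)) + 7/3 + 7*(-(-8)*(-4))) = -328*(16/3 + 16*(-2*16) + 7/3 + 7*(-2*16)) = -328*(16/3 + 16*(-32) + 7/3 + 7*(-32)) = -328*(16/3 - 512 + 7/3 - 224) = -328*(-2185/3) = 716680/3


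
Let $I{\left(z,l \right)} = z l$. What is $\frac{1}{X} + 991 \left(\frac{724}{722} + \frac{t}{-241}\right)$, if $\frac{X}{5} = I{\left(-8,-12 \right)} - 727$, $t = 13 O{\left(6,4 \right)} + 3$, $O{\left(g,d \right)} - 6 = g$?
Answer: $\frac{93307186014}{274488155} \approx 339.93$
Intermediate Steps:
$O{\left(g,d \right)} = 6 + g$
$I{\left(z,l \right)} = l z$
$t = 159$ ($t = 13 \left(6 + 6\right) + 3 = 13 \cdot 12 + 3 = 156 + 3 = 159$)
$X = -3155$ ($X = 5 \left(\left(-12\right) \left(-8\right) - 727\right) = 5 \left(96 - 727\right) = 5 \left(-631\right) = -3155$)
$\frac{1}{X} + 991 \left(\frac{724}{722} + \frac{t}{-241}\right) = \frac{1}{-3155} + 991 \left(\frac{724}{722} + \frac{159}{-241}\right) = - \frac{1}{3155} + 991 \left(724 \cdot \frac{1}{722} + 159 \left(- \frac{1}{241}\right)\right) = - \frac{1}{3155} + 991 \left(\frac{362}{361} - \frac{159}{241}\right) = - \frac{1}{3155} + 991 \cdot \frac{29843}{87001} = - \frac{1}{3155} + \frac{29574413}{87001} = \frac{93307186014}{274488155}$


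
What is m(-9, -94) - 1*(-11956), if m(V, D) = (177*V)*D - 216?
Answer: 161482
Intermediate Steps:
m(V, D) = -216 + 177*D*V (m(V, D) = 177*D*V - 216 = -216 + 177*D*V)
m(-9, -94) - 1*(-11956) = (-216 + 177*(-94)*(-9)) - 1*(-11956) = (-216 + 149742) + 11956 = 149526 + 11956 = 161482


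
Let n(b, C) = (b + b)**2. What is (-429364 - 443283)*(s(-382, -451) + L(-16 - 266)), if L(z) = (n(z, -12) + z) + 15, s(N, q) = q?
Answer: -276958959566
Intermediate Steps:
n(b, C) = 4*b**2 (n(b, C) = (2*b)**2 = 4*b**2)
L(z) = 15 + z + 4*z**2 (L(z) = (4*z**2 + z) + 15 = (z + 4*z**2) + 15 = 15 + z + 4*z**2)
(-429364 - 443283)*(s(-382, -451) + L(-16 - 266)) = (-429364 - 443283)*(-451 + (15 + (-16 - 266) + 4*(-16 - 266)**2)) = -872647*(-451 + (15 - 282 + 4*(-282)**2)) = -872647*(-451 + (15 - 282 + 4*79524)) = -872647*(-451 + (15 - 282 + 318096)) = -872647*(-451 + 317829) = -872647*317378 = -276958959566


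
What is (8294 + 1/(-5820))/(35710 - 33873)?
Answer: 48271079/10691340 ≈ 4.5150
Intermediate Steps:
(8294 + 1/(-5820))/(35710 - 33873) = (8294 - 1/5820)/1837 = (48271079/5820)*(1/1837) = 48271079/10691340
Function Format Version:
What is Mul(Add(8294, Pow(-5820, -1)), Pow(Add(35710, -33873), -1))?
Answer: Rational(48271079, 10691340) ≈ 4.5150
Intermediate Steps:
Mul(Add(8294, Pow(-5820, -1)), Pow(Add(35710, -33873), -1)) = Mul(Add(8294, Rational(-1, 5820)), Pow(1837, -1)) = Mul(Rational(48271079, 5820), Rational(1, 1837)) = Rational(48271079, 10691340)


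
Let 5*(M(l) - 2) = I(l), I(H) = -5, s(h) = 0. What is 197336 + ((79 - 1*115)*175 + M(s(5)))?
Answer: 191037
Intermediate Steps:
M(l) = 1 (M(l) = 2 + (⅕)*(-5) = 2 - 1 = 1)
197336 + ((79 - 1*115)*175 + M(s(5))) = 197336 + ((79 - 1*115)*175 + 1) = 197336 + ((79 - 115)*175 + 1) = 197336 + (-36*175 + 1) = 197336 + (-6300 + 1) = 197336 - 6299 = 191037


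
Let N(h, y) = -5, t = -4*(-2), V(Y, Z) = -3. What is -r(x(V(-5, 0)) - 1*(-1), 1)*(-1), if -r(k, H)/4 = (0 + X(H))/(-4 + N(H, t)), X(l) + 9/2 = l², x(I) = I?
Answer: -14/9 ≈ -1.5556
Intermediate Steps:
t = 8
X(l) = -9/2 + l²
r(k, H) = -2 + 4*H²/9 (r(k, H) = -4*(0 + (-9/2 + H²))/(-4 - 5) = -4*(-9/2 + H²)/(-9) = -4*(-9/2 + H²)*(-1)/9 = -4*(½ - H²/9) = -2 + 4*H²/9)
-r(x(V(-5, 0)) - 1*(-1), 1)*(-1) = -(-2 + (4/9)*1²)*(-1) = -(-2 + (4/9)*1)*(-1) = -(-2 + 4/9)*(-1) = -1*(-14/9)*(-1) = (14/9)*(-1) = -14/9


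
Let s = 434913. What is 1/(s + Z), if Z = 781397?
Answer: 1/1216310 ≈ 8.2216e-7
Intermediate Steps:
1/(s + Z) = 1/(434913 + 781397) = 1/1216310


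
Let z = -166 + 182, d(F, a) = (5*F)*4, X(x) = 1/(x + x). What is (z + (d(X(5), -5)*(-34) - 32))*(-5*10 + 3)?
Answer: 3948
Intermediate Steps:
X(x) = 1/(2*x)
d(F, a) = 20*F
z = 16
(z + (d(X(5), -5)*(-34) - 32))*(-5*10 + 3) = (16 + ((20*((½)/5))*(-34) - 32))*(-5*10 + 3) = (16 + ((20*((½)*(⅕)))*(-34) - 32))*(-50 + 3) = (16 + ((20*(⅒))*(-34) - 32))*(-47) = (16 + (2*(-34) - 32))*(-47) = (16 + (-68 - 32))*(-47) = (16 - 100)*(-47) = -84*(-47) = 3948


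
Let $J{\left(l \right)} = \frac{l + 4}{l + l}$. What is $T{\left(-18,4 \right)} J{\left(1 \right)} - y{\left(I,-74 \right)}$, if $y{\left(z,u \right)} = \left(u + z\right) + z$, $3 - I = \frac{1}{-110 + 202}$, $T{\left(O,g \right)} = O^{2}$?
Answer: $\frac{40389}{46} \approx 878.02$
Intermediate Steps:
$J{\left(l \right)} = \frac{4 + l}{2 l}$
$I = \frac{275}{92}$ ($I = 3 - \frac{1}{-110 + 202} = 3 - \frac{1}{92} = \frac{275}{92} \approx 2.9891$)
$y{\left(z,u \right)} = u + 2 z$
$T{\left(-18,4 \right)} J{\left(1 \right)} - y{\left(I,-74 \right)} = \left(-18\right)^{2} \frac{4 + 1}{2 \cdot 1} - \left(-74 + 2 \cdot \frac{275}{92}\right) = 324 \cdot \frac{1}{2} \cdot 1 \cdot 5 - \left(-74 + \frac{275}{46}\right) = 324 \cdot \frac{5}{2} - - \frac{3129}{46} = 810 + \frac{3129}{46} = \frac{40389}{46}$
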